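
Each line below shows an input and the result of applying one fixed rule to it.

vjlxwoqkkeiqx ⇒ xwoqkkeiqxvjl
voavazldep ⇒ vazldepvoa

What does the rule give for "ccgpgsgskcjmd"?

Rule — move the first 3 characters to the end (rotate left by 3).
So "ccgpgsgskcjmd" becomes "pgsgskcjmdccg".

pgsgskcjmdccg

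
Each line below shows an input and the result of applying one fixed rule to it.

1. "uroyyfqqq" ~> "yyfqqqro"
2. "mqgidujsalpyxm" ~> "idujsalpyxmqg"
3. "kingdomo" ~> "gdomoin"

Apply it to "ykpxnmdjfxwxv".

xnmdjfxwxvkp

What's happening: delete the first character, then move the first 2 characters to the end (rotate left by 2).
Applying both steps to "ykpxnmdjfxwxv": "kpxnmdjfxwxv", then "xnmdjfxwxvkp".
(Check on "uroyyfqqq": → "royyfqqq" → "yyfqqqro" ✓)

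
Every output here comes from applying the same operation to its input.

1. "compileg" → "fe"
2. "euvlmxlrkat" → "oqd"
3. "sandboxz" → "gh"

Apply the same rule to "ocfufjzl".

yc

Each output is the input with this applied: shift every letter 7 places backward in the alphabet (wrapping around), then keep one character in every 3, starting at position 3 (positions 3rd, 6th, 9th, ...).
Starting from "ocfufjzl": after the first operation, "hvynycse"; after the second, "yc".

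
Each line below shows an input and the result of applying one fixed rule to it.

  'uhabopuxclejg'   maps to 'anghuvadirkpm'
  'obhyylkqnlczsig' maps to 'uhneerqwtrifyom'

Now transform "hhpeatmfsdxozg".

nnvkgzslyjdufm

Looking at the pairs, the operation is to shift every letter 6 places forward in the alphabet (wrapping around).
"hhpeatmfsdxozg" → "nnvkgzslyjdufm".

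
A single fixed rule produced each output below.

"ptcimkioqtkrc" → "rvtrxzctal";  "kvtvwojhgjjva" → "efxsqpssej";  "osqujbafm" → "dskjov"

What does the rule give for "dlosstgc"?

bbcpl

The transformation: shift every letter 9 places forward in the alphabet (wrapping around), then delete the first 3 characters.
"dlosstgc" → "muxbbcpl" → "bbcpl".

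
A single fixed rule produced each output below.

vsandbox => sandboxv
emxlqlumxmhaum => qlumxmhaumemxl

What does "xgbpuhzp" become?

In each case the input is transformed by: swap the front and back halves of the string, then move the last 3 characters to the front (rotate right by 3).
Applying both steps to "xgbpuhzp": "uhzpxgbp", then "gbpuhzpx".
(Check on "emxlqlumxmhaum": → "mxmhaumemxlqlu" → "qlumxmhaumemxl" ✓)

gbpuhzpx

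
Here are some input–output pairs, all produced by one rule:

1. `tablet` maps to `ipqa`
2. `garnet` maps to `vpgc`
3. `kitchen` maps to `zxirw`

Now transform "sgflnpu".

Rule — shift every letter 11 places backward in the alphabet (wrapping around), then delete the last 2 characters.
Doing the same to "sgflnpu": "hvuac".

hvuac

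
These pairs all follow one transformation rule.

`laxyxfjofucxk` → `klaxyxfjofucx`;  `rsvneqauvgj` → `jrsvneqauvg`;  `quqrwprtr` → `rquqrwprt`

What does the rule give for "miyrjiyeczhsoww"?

wmiyrjiyeczhsow

The rule is to move the last character to the front.
Doing the same to "miyrjiyeczhsoww": "wmiyrjiyeczhsow".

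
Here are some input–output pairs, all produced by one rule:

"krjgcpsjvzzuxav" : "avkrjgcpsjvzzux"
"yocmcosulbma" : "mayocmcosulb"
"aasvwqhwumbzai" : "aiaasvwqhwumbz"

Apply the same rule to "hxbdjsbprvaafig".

Rule — move the last 2 characters to the front (rotate right by 2).
"hxbdjsbprvaafig" → "ighxbdjsbprvaaf".

ighxbdjsbprvaaf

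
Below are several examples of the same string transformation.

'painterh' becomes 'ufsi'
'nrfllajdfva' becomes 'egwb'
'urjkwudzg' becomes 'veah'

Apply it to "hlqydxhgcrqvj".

srwk

In each case the input is transformed by: shift every letter 1 place forward in the alphabet (wrapping around), then keep only the last 4 characters.
For "hlqydxhgcrqvj", step one produces "imrzeyihdsrwk"; step two turns that into "srwk".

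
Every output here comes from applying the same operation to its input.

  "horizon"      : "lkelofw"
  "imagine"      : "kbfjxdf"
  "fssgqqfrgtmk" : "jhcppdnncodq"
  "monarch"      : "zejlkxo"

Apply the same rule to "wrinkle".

The transformation: shift every letter 3 places backward in the alphabet (wrapping around), then move the last 2 characters to the front (rotate right by 2).
"wrinkle" → "tofkhib" → "ibtofkh".

ibtofkh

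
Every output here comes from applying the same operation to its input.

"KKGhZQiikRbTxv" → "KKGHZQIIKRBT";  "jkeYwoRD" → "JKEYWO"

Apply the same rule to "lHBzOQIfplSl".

LHBZOQIFPL

The rule is to delete the last 2 characters, then convert every letter to uppercase.
For "lHBzOQIfplSl", step one produces "lHBzOQIfpl"; step two turns that into "LHBZOQIFPL".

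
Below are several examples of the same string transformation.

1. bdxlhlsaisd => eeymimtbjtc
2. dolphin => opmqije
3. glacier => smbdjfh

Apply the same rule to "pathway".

Each output is the input with this applied: swap the first and last characters, then shift every letter 1 place forward in the alphabet (wrapping around).
On "pathway" that produces "zbuixbq".

zbuixbq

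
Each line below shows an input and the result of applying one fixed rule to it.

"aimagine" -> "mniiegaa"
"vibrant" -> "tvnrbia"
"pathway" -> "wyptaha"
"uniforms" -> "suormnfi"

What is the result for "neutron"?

Rule — sort the characters into reverse alphabetical order, then swap each adjacent pair of characters (1↔2, 3↔4, ...).
Starting from "neutron": after the first operation, "utronne"; after the second, "tuornne".

tuornne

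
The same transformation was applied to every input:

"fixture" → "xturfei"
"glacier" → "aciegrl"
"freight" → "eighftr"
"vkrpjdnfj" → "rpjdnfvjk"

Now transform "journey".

Rule — swap the first and last characters, then move the first 2 characters to the end (rotate left by 2).
Applying both steps to "journey": "yournej", then "urnejyo".
(Check on "vkrpjdnfj": → "jkrpjdnfv" → "rpjdnfvjk" ✓)

urnejyo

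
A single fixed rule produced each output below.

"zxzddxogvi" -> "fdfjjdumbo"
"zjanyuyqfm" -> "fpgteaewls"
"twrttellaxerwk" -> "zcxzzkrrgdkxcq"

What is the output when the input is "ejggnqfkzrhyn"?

The pattern: shift every letter 6 places forward in the alphabet (wrapping around).
"ejggnqfkzrhyn" → "kpmmtwlqfxnet".

kpmmtwlqfxnet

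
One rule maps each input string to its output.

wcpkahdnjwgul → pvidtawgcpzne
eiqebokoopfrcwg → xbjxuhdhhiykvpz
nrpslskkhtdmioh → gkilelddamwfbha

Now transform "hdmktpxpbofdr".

awfdmiqiuhywk

In each case the input is transformed by: shift every letter 7 places backward in the alphabet (wrapping around).
On "hdmktpxpbofdr" that produces "awfdmiqiuhywk".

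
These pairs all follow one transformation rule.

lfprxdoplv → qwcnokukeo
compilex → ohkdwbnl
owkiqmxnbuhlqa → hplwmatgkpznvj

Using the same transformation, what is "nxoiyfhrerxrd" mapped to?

hxegqdqwqcmwn

The rule is to shift every letter 1 place backward in the alphabet (wrapping around), then move the first 3 characters to the end (rotate left by 3).
Starting from "nxoiyfhrerxrd": after the first operation, "mwnhxegqdqwqc"; after the second, "hxegqdqwqcmwn".
(Check on "compilex": → "bnlohkdw" → "ohkdwbnl" ✓)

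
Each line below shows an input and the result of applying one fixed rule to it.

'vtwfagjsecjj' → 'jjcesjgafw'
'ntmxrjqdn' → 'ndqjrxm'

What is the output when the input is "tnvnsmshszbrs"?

srbzshsmsnv

The transformation: delete the first 2 characters, then reverse the string.
Working it through for "tnvnsmshszbrs": intermediate "vnsmshszbrs", final "srbzshsmsnv".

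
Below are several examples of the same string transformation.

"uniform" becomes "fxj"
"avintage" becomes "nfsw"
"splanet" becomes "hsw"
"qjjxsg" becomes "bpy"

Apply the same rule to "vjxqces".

The transformation: keep every other character starting from the second (positions 2nd, 4th, 6th, ...), then shift every letter 8 places backward in the alphabet (wrapping around).
Working it through for "vjxqces": intermediate "jqe", final "biw".

biw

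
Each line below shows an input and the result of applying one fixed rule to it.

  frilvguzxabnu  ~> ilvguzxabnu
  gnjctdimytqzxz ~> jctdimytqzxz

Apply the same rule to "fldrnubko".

The pattern: delete the first 2 characters.
Doing the same to "fldrnubko": "drnubko".

drnubko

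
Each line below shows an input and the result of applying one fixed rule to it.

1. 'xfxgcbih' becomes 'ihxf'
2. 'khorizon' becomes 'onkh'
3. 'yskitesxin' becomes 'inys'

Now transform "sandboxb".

Rule — move the first 2 characters to the end (rotate left by 2), then keep only the last 4 characters.
"sandboxb" → "ndboxbsa" → "xbsa".

xbsa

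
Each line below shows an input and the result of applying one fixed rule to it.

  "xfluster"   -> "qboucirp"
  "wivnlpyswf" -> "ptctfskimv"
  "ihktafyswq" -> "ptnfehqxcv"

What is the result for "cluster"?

qbozirp

In each case the input is transformed by: move the last 3 characters to the front (rotate right by 3), then shift every letter 3 places backward in the alphabet (wrapping around).
"cluster" → "terclus" → "qbozirp".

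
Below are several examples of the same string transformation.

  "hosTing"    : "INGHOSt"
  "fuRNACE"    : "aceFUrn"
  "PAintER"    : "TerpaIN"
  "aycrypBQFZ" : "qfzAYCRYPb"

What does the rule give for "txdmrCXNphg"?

PHGTXDMRcxn

Each output is the input with this applied: move the last 3 characters to the front (rotate right by 3), then flip the case of every letter.
"txdmrCXNphg" → "PHGTXDMRcxn".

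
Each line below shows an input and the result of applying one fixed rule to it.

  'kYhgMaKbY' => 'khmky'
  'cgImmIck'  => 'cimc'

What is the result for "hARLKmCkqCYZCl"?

In each case the input is transformed by: keep every other character starting from the first (positions 1st, 3rd, 5th, ...), then convert every letter to lowercase.
For "hARLKmCkqCYZCl" the result is "hrkcqyc".

hrkcqyc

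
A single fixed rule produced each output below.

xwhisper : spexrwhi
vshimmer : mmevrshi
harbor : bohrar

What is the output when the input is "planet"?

The rule is to swap the first and last characters, then swap the front and back halves of the string.
"planet" → "tlanep" → "neptla".

neptla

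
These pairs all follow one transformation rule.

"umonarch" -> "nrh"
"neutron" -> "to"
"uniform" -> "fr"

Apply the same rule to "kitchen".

Looking at the pairs, the operation is to keep every other character starting from the second (positions 2nd, 4th, 6th, ...), then delete the first character.
Applying both steps to "kitchen": "ice", then "ce".

ce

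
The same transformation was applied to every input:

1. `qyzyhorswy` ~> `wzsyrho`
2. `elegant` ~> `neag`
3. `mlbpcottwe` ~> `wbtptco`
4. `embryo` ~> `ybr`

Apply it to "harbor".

orb

What's happening: take characters alternately from the front and the back (1st, last, 2nd, 2nd-last, ...), then delete the first 3 characters.
Working it through for "harbor": intermediate "hraorb", final "orb".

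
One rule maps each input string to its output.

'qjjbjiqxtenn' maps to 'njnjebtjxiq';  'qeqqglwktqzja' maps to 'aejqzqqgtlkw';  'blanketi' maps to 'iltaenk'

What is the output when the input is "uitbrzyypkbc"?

Looking at the pairs, the operation is to take characters alternately from the front and the back (1st, last, 2nd, 2nd-last, ...), then delete the first character.
Starting from "uitbrzyypkbc": after the first operation, "ucibtkbpryzy"; after the second, "cibtkbpryzy".

cibtkbpryzy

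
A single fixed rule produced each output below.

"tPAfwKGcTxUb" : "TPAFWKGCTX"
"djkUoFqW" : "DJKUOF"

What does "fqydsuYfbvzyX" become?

FQYDSUYFBVZ

What's happening: delete the last 2 characters, then convert every letter to uppercase.
For "fqydsuYfbvzyX", step one produces "fqydsuYfbvz"; step two turns that into "FQYDSUYFBVZ".
(Check on "djkUoFqW": → "djkUoF" → "DJKUOF" ✓)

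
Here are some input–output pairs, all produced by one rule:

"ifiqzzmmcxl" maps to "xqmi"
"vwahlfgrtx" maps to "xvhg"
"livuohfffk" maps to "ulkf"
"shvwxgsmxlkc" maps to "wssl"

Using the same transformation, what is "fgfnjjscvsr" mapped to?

ssnf

The pattern: keep one character in every 3, starting at position 1 (positions 1st, 4th, 7th, ...), then sort the characters into reverse alphabetical order.
For "fgfnjjscvsr", step one produces "fnss"; step two turns that into "ssnf".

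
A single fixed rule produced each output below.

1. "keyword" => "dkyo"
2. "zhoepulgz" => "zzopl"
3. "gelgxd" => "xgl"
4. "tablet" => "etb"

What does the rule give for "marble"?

The pattern: keep every other character starting from the first (positions 1st, 3rd, 5th, ...), then move the last character to the front.
For "marble", step one produces "mrl"; step two turns that into "lmr".

lmr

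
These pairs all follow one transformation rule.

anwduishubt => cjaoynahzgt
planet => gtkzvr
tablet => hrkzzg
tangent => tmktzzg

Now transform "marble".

Looking at the pairs, the operation is to move the first 2 characters to the end (rotate left by 2), then shift every letter 6 places forward in the alphabet (wrapping around).
Starting from "marble": after the first operation, "rblema"; after the second, "xhrksg".

xhrksg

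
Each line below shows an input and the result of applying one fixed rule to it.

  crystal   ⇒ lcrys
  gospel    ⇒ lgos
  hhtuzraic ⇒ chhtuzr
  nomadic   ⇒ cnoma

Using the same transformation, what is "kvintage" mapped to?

The rule is to move the last 3 characters to the front (rotate right by 3), then delete the first 2 characters.
"kvintage" → "agekvint" → "ekvint".
(Check on "crystal": → "talcrys" → "lcrys" ✓)

ekvint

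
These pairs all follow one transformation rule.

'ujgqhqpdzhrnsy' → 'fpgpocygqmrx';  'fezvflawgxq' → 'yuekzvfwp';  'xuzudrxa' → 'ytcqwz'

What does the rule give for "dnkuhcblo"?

jtgbakn

In each case the input is transformed by: shift every letter 1 place backward in the alphabet (wrapping around), then delete the first 2 characters.
"dnkuhcblo" → "cmjtgbakn" → "jtgbakn".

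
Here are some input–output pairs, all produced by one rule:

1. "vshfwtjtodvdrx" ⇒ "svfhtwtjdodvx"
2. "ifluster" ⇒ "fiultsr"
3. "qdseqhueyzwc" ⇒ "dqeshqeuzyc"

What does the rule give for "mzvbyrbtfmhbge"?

zmbvrytbmfbhe

Each output is the input with this applied: swap each adjacent pair of characters (1↔2, 3↔4, ...), then delete the last character.
Starting from "mzvbyrbtfmhbge": after the first operation, "zmbvrytbmfbheg"; after the second, "zmbvrytbmfbhe".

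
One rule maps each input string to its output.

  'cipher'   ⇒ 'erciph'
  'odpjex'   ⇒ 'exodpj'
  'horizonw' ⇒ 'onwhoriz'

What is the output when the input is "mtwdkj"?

In each case the input is transformed by: swap the front and back halves of the string, then move the first character to the end.
For "mtwdkj", step one produces "dkjmtw"; step two turns that into "kjmtwd".

kjmtwd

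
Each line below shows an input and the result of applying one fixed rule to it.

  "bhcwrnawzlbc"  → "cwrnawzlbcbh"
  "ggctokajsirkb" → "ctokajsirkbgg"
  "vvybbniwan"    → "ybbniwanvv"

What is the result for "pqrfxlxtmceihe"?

rfxlxtmceihepq

Looking at the pairs, the operation is to move the first 2 characters to the end (rotate left by 2).
"pqrfxlxtmceihe" → "rfxlxtmceihepq".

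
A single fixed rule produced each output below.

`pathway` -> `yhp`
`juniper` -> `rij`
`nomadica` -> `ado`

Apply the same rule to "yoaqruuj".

jro

The rule is to reverse the string, then keep one character in every 3, starting at position 1 (positions 1st, 4th, 7th, ...).
On "yoaqruuj": the first step gives "juurqaoy", and the second then gives "jro".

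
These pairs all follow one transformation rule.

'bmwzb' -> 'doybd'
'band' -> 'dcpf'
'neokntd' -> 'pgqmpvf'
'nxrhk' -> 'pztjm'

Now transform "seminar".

What's happening: shift every letter 2 places forward in the alphabet (wrapping around).
For "seminar" the result is "ugokpct".

ugokpct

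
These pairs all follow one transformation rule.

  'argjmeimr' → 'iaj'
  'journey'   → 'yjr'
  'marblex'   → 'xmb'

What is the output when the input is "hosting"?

Each output is the input with this applied: keep one character in every 3, starting at position 1 (positions 1st, 4th, 7th, ...), then move the last character to the front.
Working it through for "hosting": intermediate "htg", final "ght".
(Check on "journey": → "jry" → "yjr" ✓)

ght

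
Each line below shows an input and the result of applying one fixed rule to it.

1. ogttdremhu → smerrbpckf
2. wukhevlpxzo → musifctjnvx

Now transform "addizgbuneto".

Each output is the input with this applied: move the last character to the front, then shift every letter 2 places backward in the alphabet (wrapping around).
Starting from "addizgbuneto": after the first operation, "oaddizgbunet"; after the second, "mybbgxezslcr".

mybbgxezslcr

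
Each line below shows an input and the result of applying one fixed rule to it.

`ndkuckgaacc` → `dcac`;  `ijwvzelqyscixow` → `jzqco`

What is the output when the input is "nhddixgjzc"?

hij

In each case the input is transformed by: keep one character in every 3, starting at position 2 (positions 2nd, 5th, 8th, ...).
Doing the same to "nhddixgjzc": "hij".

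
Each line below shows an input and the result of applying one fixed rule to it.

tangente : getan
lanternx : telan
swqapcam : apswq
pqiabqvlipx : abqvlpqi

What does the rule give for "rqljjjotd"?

The transformation: delete the last 3 characters, then move the first 3 characters to the end (rotate left by 3).
Working it through for "rqljjjotd": intermediate "rqljjj", final "jjjrql".

jjjrql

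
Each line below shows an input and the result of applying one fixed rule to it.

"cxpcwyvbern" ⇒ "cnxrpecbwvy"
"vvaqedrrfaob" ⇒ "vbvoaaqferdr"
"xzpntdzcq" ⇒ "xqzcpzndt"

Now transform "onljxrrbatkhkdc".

Each output is the input with this applied: take characters alternately from the front and the back (1st, last, 2nd, 2nd-last, ...).
For "onljxrrbatkhkdc" the result is "ocndlkjhxkrtrab".

ocndlkjhxkrtrab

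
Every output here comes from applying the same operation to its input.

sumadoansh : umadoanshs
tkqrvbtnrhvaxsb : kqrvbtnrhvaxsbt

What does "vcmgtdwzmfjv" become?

cmgtdwzmfjvv

In each case the input is transformed by: move the first character to the end.
So "vcmgtdwzmfjv" becomes "cmgtdwzmfjvv".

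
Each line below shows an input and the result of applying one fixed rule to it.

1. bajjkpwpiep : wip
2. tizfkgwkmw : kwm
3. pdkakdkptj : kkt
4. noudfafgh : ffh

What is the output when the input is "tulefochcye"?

cce

The transformation: keep every other character starting from the first (positions 1st, 3rd, 5th, ...), then keep only the last 3 characters.
Starting from "tulefochcye": after the first operation, "tlfcce"; after the second, "cce".
(Check on "bajjkpwpiep": → "bjkwip" → "wip" ✓)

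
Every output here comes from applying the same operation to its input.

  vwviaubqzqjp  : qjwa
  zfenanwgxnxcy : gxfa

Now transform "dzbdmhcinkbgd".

The transformation: keep one character in every 3, starting at position 2 (positions 2nd, 5th, 8th, ...), then swap the front and back halves of the string.
"dzbdmhcinkbgd" → "ibzm".

ibzm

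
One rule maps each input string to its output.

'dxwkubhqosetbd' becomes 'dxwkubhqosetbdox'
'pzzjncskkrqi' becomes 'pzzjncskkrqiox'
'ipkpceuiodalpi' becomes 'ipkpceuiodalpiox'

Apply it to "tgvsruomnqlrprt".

In each case the input is transformed by: append "ox".
So "tgvsruomnqlrprt" becomes "tgvsruomnqlrprtox".

tgvsruomnqlrprtox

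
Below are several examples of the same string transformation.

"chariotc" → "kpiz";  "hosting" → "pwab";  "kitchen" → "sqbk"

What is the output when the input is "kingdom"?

The transformation: shift every letter 8 places forward in the alphabet (wrapping around), then keep only the first 4 characters.
Applying both steps to "kingdom": "sqvolwu", then "sqvo".
(Check on "hosting": → "pwabqvo" → "pwab" ✓)

sqvo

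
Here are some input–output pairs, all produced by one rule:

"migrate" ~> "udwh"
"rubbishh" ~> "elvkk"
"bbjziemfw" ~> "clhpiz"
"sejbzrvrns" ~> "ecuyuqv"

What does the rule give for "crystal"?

vwdo

The pattern: delete the first 3 characters, then shift every letter 3 places forward in the alphabet (wrapping around).
"crystal" → "vwdo".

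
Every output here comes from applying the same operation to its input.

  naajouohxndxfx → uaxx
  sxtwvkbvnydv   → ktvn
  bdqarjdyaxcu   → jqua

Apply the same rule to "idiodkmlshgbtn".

Rule — keep one character in every 3, starting at position 3 (positions 3rd, 6th, 9th, ...), then swap each adjacent pair of characters (1↔2, 3↔4, ...).
On "idiodkmlshgbtn": the first step gives "iksb", and the second then gives "kibs".

kibs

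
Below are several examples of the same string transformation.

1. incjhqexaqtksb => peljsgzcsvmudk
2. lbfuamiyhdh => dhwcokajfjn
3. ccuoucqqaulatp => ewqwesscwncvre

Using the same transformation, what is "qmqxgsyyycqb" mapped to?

osziuaaaesds

The pattern: shift every letter 2 places forward in the alphabet (wrapping around), then move the first character to the end.
On "qmqxgsyyycqb" that produces "osziuaaaesds".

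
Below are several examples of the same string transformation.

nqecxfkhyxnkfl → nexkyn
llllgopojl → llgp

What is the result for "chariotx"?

cai

The transformation: delete the last 3 characters, then keep every other character starting from the first (positions 1st, 3rd, 5th, ...).
For "chariotx" the result is "cai".
(Check on "nqecxfkhyxnkfl": → "nqecxfkhyxn" → "nexkyn" ✓)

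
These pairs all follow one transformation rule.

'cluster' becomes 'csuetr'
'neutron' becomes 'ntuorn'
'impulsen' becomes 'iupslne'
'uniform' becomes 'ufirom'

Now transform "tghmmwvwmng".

What's happening: swap each adjacent pair of characters (1↔2, 3↔4, ...), then delete the first character.
Starting from "tghmmwvwmng": after the first operation, "gtmhwmwvnmg"; after the second, "tmhwmwvnmg".

tmhwmwvnmg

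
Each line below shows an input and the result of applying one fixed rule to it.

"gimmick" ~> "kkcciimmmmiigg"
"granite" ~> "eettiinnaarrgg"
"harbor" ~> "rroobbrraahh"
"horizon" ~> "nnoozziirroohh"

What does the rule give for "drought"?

The transformation: double every character, then reverse the string.
So "drought" becomes "tthhgguuoorrdd".

tthhgguuoorrdd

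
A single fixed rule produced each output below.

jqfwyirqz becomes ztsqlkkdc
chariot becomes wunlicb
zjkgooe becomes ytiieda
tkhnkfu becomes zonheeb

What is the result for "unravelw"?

yuqpolhf

Looking at the pairs, the operation is to shift every letter 6 places backward in the alphabet (wrapping around), then sort the characters into reverse alphabetical order.
Working it through for "unravelw": intermediate "ohlupyfq", final "yuqpolhf".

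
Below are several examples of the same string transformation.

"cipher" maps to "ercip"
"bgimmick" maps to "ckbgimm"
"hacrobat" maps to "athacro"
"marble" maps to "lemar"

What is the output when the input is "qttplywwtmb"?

The rule is to move the last 3 characters to the front (rotate right by 3), then delete the first character.
For "qttplywwtmb", step one produces "tmbqttplyww"; step two turns that into "mbqttplyww".

mbqttplyww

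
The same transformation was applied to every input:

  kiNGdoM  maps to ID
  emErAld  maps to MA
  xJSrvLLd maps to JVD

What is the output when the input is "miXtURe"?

Each output is the input with this applied: keep one character in every 3, starting at position 2 (positions 2nd, 5th, 8th, ...), then convert every letter to uppercase.
So "miXtURe" becomes "IU".

IU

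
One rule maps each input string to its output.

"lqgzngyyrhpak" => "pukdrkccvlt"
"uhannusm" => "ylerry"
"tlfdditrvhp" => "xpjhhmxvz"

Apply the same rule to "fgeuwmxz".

Each output is the input with this applied: delete the last 2 characters, then shift every letter 4 places forward in the alphabet (wrapping around).
Doing the same to "fgeuwmxz": "jkiyaq".

jkiyaq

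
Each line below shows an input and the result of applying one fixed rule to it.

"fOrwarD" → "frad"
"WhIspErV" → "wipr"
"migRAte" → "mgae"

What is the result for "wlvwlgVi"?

The pattern: keep every other character starting from the first (positions 1st, 3rd, 5th, ...), then convert every letter to lowercase.
On "wlvwlgVi" that produces "wvlv".

wvlv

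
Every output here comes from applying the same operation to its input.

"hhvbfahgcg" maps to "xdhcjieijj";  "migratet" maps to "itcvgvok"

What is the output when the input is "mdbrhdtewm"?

The transformation: move the first 2 characters to the end (rotate left by 2), then shift every letter 2 places forward in the alphabet (wrapping around).
Starting from "mdbrhdtewm": after the first operation, "brhdtewmmd"; after the second, "dtjfvgyoof".
(Check on "hhvbfahgcg": → "vbfahgcghh" → "xdhcjieijj" ✓)

dtjfvgyoof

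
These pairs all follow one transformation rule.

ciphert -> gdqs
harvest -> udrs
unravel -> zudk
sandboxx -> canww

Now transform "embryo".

qxn

The pattern: shift every letter 1 place backward in the alphabet (wrapping around), then delete the first 3 characters.
For "embryo", step one produces "dlaqxn"; step two turns that into "qxn".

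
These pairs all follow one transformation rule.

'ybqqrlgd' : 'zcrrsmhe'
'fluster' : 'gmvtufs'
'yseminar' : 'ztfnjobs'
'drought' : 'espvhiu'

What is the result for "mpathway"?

nqbuixbz

Rule — shift every letter 1 place forward in the alphabet (wrapping around).
Doing the same to "mpathway": "nqbuixbz".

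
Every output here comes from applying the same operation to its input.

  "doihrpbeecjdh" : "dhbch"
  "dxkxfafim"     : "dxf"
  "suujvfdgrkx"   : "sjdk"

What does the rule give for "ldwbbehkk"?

lbh

Each output is the input with this applied: keep one character in every 3, starting at position 1 (positions 1st, 4th, 7th, ...).
"ldwbbehkk" → "lbh".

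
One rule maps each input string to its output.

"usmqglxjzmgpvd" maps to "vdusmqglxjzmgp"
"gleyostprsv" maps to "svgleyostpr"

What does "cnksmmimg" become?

In each case the input is transformed by: move the last 2 characters to the front (rotate right by 2).
Doing the same to "cnksmmimg": "mgcnksmmi".

mgcnksmmi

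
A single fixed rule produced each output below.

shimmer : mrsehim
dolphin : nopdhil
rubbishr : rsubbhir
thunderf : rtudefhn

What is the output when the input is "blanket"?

What's happening: sort the characters into alphabetical order, then move the last 3 characters to the front (rotate right by 3).
Working it through for "blanket": intermediate "abeklnt", final "lntabek".

lntabek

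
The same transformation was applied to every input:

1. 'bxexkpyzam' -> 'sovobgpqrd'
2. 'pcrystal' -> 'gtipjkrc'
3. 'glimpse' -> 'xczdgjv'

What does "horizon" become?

yfizqfe

Rule — shift every letter 9 places backward in the alphabet (wrapping around).
"horizon" → "yfizqfe".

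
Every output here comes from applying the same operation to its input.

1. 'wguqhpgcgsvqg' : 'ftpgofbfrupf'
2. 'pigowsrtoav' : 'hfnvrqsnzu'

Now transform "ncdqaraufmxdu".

bcpzqztelwct

Looking at the pairs, the operation is to delete the first character, then shift every letter 1 place backward in the alphabet (wrapping around).
Doing the same to "ncdqaraufmxdu": "bcpzqztelwct".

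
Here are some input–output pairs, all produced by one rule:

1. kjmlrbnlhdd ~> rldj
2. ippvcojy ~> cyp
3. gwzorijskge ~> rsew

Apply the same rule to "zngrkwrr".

krn

The rule is to keep one character in every 3, starting at position 2 (positions 2nd, 5th, 8th, ...), then move the first character to the end.
Applying both steps to "zngrkwrr": "nkr", then "krn".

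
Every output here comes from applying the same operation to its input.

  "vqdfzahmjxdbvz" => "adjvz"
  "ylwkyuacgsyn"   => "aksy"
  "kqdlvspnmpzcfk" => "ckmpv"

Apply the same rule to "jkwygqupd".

dku

The transformation: sort the characters into alphabetical order, then keep one character in every 3, starting at position 1 (positions 1st, 4th, 7th, ...).
For "jkwygqupd", step one produces "dgjkpquwy"; step two turns that into "dku".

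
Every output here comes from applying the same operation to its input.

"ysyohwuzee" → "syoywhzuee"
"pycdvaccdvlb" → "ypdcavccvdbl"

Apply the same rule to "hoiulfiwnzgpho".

ohuiflwiznpgoh

Rule — swap each adjacent pair of characters (1↔2, 3↔4, ...).
So "hoiulfiwnzgpho" becomes "ohuiflwiznpgoh".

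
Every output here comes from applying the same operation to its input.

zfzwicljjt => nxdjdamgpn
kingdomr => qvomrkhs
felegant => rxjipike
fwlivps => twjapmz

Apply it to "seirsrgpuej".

Looking at the pairs, the operation is to move the last 2 characters to the front (rotate right by 2), then shift every letter 4 places forward in the alphabet (wrapping around).
On "seirsrgpuej": the first step gives "ejseirsrgpu", and the second then gives "inwimvwvkty".

inwimvwvkty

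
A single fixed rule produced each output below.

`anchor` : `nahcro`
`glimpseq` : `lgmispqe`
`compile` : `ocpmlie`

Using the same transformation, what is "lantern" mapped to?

altnren

What's happening: swap each adjacent pair of characters (1↔2, 3↔4, ...).
For "lantern" the result is "altnren".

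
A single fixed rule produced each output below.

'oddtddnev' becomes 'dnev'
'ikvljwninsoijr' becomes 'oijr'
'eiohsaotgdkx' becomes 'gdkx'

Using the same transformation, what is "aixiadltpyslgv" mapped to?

In each case the input is transformed by: keep only the last 4 characters.
Applying that to "aixiadltpyslgv" gives "slgv".

slgv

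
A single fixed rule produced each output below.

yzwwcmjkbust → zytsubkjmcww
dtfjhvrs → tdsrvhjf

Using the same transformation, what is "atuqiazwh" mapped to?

The pattern: move the first 2 characters to the end (rotate left by 2), then reverse the string.
Applying that to "atuqiazwh" gives "tahwzaiqu".

tahwzaiqu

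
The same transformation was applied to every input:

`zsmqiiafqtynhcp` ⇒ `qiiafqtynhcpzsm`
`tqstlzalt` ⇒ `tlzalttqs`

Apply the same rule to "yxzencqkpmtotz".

The transformation: move the first 3 characters to the end (rotate left by 3).
So "yxzencqkpmtotz" becomes "encqkpmtotzyxz".

encqkpmtotzyxz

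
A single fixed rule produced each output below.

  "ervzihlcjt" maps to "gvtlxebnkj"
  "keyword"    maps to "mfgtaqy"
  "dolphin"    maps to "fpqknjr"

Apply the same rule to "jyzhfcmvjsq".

lsaubljxhoe

Looking at the pairs, the operation is to shift every letter 2 places forward in the alphabet (wrapping around), then take characters alternately from the front and the back (1st, last, 2nd, 2nd-last, ...).
So "jyzhfcmvjsq" becomes "lsaubljxhoe".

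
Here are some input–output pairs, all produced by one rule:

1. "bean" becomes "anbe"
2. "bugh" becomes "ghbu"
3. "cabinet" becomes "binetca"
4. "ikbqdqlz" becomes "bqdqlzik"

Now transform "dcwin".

windc

Rule — move the first 2 characters to the end (rotate left by 2).
Doing the same to "dcwin": "windc".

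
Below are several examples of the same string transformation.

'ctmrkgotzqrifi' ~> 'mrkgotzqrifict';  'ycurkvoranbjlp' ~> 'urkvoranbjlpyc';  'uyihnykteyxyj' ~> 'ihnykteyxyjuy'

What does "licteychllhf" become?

In each case the input is transformed by: move the first 2 characters to the end (rotate left by 2).
So "licteychllhf" becomes "cteychllhfli".

cteychllhfli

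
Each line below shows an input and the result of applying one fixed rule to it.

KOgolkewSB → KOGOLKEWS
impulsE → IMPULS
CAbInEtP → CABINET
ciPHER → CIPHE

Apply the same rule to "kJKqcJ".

In each case the input is transformed by: delete the last character, then convert every letter to uppercase.
Applying both steps to "kJKqcJ": "kJKqc", then "KJKQC".

KJKQC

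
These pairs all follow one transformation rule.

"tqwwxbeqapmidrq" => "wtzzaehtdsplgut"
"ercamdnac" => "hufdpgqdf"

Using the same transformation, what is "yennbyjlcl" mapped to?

bhqqebmofo

The transformation: shift every letter 3 places forward in the alphabet (wrapping around).
"yennbyjlcl" → "bhqqebmofo".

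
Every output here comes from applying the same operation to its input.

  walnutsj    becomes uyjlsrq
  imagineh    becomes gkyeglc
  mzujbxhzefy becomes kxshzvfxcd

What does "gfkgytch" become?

Each output is the input with this applied: delete the last character, then shift every letter 2 places backward in the alphabet (wrapping around).
For "gfkgytch", step one produces "gfkgytc"; step two turns that into "ediewra".

ediewra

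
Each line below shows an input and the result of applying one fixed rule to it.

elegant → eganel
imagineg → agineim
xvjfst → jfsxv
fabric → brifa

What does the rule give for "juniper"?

Each output is the input with this applied: delete the last character, then move the first 2 characters to the end (rotate left by 2).
For "juniper" the result is "nipeju".

nipeju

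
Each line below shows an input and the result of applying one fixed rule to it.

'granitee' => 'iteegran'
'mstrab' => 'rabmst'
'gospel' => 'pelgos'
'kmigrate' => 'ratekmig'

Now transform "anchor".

Each output is the input with this applied: swap the front and back halves of the string.
"anchor" → "horanc".

horanc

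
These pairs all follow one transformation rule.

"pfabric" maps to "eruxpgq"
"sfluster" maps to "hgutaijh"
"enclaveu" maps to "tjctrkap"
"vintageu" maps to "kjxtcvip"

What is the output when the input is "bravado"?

qdgsppk

What's happening: shift every letter 11 places backward in the alphabet (wrapping around), then take characters alternately from the front and the back (1st, last, 2nd, 2nd-last, ...).
For "bravado", step one produces "qgpkpsd"; step two turns that into "qdgsppk".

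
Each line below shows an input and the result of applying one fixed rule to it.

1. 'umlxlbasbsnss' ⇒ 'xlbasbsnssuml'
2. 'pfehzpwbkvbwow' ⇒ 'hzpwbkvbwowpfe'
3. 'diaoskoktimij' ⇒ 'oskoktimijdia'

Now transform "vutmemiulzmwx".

Each output is the input with this applied: move the first 3 characters to the end (rotate left by 3).
On "vutmemiulzmwx" that produces "memiulzmwxvut".

memiulzmwxvut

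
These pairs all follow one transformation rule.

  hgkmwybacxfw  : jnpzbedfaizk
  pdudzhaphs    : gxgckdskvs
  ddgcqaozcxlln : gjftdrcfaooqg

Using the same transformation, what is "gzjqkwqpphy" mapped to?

cmtnztsskbj

The pattern: move the first character to the end, then shift every letter 3 places forward in the alphabet (wrapping around).
"gzjqkwqpphy" → "zjqkwqpphyg" → "cmtnztsskbj".
(Check on "pdudzhaphs": → "dudzhaphsp" → "gxgckdskvs" ✓)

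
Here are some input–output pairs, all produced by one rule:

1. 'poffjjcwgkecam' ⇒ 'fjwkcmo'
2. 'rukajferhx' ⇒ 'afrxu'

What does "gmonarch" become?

Looking at the pairs, the operation is to move the first 3 characters to the end (rotate left by 3), then keep every other character starting from the first (positions 1st, 3rd, 5th, ...).
Working it through for "gmonarch": intermediate "narchgmo", final "nrhm".

nrhm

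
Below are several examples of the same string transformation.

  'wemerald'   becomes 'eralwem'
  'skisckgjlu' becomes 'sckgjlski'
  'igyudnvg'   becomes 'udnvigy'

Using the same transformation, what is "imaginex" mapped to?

Looking at the pairs, the operation is to delete the last character, then move the first 3 characters to the end (rotate left by 3).
For "imaginex", step one produces "imagine"; step two turns that into "gineima".

gineima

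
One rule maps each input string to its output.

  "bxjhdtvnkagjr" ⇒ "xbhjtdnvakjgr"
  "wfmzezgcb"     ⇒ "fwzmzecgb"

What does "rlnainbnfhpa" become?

In each case the input is transformed by: swap each adjacent pair of characters (1↔2, 3↔4, ...).
"rlnainbnfhpa" → "lranninbhfap".

lranninbhfap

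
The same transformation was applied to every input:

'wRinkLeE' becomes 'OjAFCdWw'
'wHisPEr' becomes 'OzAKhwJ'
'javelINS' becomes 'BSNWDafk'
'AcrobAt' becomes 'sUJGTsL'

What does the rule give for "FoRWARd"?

Each output is the input with this applied: flip the case of every letter, then shift every letter 8 places backward in the alphabet (wrapping around).
"FoRWARd" → "fOrwarD" → "xGjosjV".

xGjosjV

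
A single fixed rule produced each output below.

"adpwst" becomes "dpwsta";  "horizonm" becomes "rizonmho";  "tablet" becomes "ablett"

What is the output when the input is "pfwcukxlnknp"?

ukxlnknppfwc

In each case the input is transformed by: swap the front and back halves of the string, then move the last 2 characters to the front (rotate right by 2).
"pfwcukxlnknp" → "xlnknppfwcuk" → "ukxlnknppfwc".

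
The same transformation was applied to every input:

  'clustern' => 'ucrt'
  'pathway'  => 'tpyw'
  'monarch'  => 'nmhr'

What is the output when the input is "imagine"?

What's happening: keep every other character starting from the first (positions 1st, 3rd, 5th, ...), then swap each adjacent pair of characters (1↔2, 3↔4, ...).
Starting from "imagine": after the first operation, "iaie"; after the second, "aiei".
(Check on "pathway": → "ptwy" → "tpyw" ✓)

aiei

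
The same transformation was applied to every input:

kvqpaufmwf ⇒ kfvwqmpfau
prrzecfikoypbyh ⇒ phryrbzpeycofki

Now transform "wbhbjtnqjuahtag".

Looking at the pairs, the operation is to take characters alternately from the front and the back (1st, last, 2nd, 2nd-last, ...).
So "wbhbjtnqjuahtag" becomes "wgbahtbhjatunjq".

wgbahtbhjatunjq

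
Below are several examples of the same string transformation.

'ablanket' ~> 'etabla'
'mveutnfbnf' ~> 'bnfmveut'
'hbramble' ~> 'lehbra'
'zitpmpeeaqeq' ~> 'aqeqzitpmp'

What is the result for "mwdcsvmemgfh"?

mgfhmwdcsv

The rule is to swap the front and back halves of the string, then delete the first 2 characters.
Working it through for "mwdcsvmemgfh": intermediate "memgfhmwdcsv", final "mgfhmwdcsv".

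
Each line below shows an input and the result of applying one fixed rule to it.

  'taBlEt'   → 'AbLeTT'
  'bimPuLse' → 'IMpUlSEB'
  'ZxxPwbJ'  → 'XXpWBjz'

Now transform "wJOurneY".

joURNEyW

The rule is to move the first character to the end, then flip the case of every letter.
So "wJOurneY" becomes "joURNEyW".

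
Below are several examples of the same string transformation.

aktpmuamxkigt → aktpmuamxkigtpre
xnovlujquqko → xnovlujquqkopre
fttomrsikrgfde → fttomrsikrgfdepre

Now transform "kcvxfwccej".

Looking at the pairs, the operation is to append "pre".
On "kcvxfwccej" that produces "kcvxfwccejpre".

kcvxfwccejpre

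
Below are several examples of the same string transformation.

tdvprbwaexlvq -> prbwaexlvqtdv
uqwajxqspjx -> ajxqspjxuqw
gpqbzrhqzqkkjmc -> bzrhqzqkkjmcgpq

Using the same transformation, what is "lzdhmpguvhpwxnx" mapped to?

Each output is the input with this applied: move the first 3 characters to the end (rotate left by 3).
So "lzdhmpguvhpwxnx" becomes "hmpguvhpwxnxlzd".

hmpguvhpwxnxlzd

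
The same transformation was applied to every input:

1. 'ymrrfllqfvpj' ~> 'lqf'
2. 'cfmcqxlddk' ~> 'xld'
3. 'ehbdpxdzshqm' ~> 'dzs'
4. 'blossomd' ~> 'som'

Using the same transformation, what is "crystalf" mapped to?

Each output is the input with this applied: swap the front and back halves of the string, then keep only the first 3 characters.
Doing the same to "crystalf": "tal".
(Check on "cfmcqxlddk": → "xlddkcfmcq" → "xld" ✓)

tal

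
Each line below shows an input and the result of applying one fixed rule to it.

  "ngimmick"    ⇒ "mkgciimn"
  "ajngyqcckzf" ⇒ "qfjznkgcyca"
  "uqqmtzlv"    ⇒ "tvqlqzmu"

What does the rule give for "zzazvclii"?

What's happening: take characters alternately from the front and the back (1st, last, 2nd, 2nd-last, ...), then swap the first and last characters.
On "zzazvclii": the first step gives "zizialzcv", and the second then gives "vizialzcz".

vizialzcz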